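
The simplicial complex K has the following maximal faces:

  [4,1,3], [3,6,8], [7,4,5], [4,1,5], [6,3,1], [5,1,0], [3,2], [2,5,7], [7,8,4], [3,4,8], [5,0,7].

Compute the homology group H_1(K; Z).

H_1 ≅ Z.

K has 9 vertices, 19 edges, 10 triangles.
rank ∂_1 = 8, rank ∂_2 = 10 ⇒ b_1 = 19 − 8 − 10 = 1; all invariant factors of ∂_2 are 1 so no torsion. So H_1 = Z.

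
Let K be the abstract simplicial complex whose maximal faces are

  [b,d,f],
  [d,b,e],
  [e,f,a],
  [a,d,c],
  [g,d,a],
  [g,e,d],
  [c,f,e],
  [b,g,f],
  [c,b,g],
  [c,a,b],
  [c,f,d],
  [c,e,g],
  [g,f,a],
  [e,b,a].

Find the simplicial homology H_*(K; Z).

Order the vertices as a < b < c < d < e < f < g. Listing each simplex with vertices in this order, K has dimension 2 with simplices:

  0-simplices (7): a, b, c, d, e, f, g
  1-simplices (21): ab, ac, ad, ae, af, ag, bc, bd, be, bf, bg, cd, ce, cf, cg, de, df, dg, ef, eg, fg
  2-simplices (14): abc, abe, acd, adg, aef, afg, bcg, bde, bdf, bfg, cdf, cef, ceg, deg

Hence C_0 ≅ Z^7, C_1 ≅ Z^21, C_2 ≅ Z^14.

Boundary ∂_1: C_1 → C_0 is given by ∂[p,q] = [q] − [p].
This gives a 7×21 integer matrix of rank 6; reducing to Smith normal form yields diagonal entries (1,1,1,1,1,1).

The boundary map ∂_2: C_2 → C_1 acts by ∂[p,q,r] = [q,r] − [p,r] + [p,q]. For instance
  ∂bdf = df − bf + bd,
  ∂afg = fg − ag + af.
The 21×14 boundary matrix has rank 13 and Smith normal form diag(1,1,1,1,1,1,1,1,1,1,1,1,1).

From H_k ≅ ker(∂_k) / im(∂_{k+1}) we obtain:

  H_0: rank C_0 − rank ∂_1 = 7 − 6 = 1, and the invariant factors of ∂_1 are all 1, so H_0 = Z.
  H_1: rank ker ∂_1 − rank ∂_2 = (21 − 6) − 13 = 2, and the invariant factors of ∂_2 are all 1, so H_1 = Z^2.
  H_2: rank ker ∂_2 − rank ∂_3 = (14 − 13) − 0 = 1, and there is no ∂_3, so H_2 = Z.

H_0 = Z,  H_1 = Z^2,  H_2 = Z.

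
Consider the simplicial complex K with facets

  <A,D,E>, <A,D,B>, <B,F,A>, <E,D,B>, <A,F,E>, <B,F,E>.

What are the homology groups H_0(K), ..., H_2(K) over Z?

H_0 ≅ Z,  H_1 = 0,  H_2 ≅ Z.

Take the total order A < B < D < E < F on the vertex set. Then K (dimension 2) consists of the simplices:

  0-simplices (5): A, B, D, E, F
  1-simplices (9): AB, AD, AE, AF, BD, BE, BF, DE, EF
  2-simplices (6): ABD, ABF, ADE, AEF, BDE, BEF

giving chain groups C_0 ≅ Z^5, C_1 ≅ Z^9, C_2 ≅ Z^6.

The boundary map ∂_1: C_1 → C_0 sends each edge [p,q] (with p < q) to q − p. For instance
  ∂AB = B − A.
The 5×9 boundary matrix has rank 4 and Smith normal form diag(1,1,1,1).

The boundary map ∂_2: C_2 → C_1 acts by ∂[p,q,r] = [q,r] − [p,r] + [p,q]. For instance
  ∂ABF = BF − AF + AB,
  ∂BDE = DE − BE + BD.
This gives a 9×6 integer matrix of rank 5; reducing to Smith normal form yields diagonal entries (1,1,1,1,1).

From H_k ≅ ker(∂_k) / im(∂_{k+1}) we obtain:

  H_0: rank C_0 − rank ∂_1 = 5 − 4 = 1, and the invariant factors of ∂_1 are all 1, so H_0 = Z.
  H_1: rank ker ∂_1 − rank ∂_2 = (9 − 4) − 5 = 0, and the invariant factors of ∂_2 are all 1, so H_1 = 0.
  H_2: rank ker ∂_2 − rank ∂_3 = (6 − 5) − 0 = 1, and there is no ∂_3, so H_2 = Z.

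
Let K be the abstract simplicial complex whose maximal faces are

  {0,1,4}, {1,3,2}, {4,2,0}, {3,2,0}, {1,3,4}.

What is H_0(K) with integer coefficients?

H_0 = Z.

We work with the vertex ordering 0 < 1 < 2 < 3 < 4. The simplices of K, each written with vertices in increasing order, are:

  0-simplices (5): [0], [1], [2], [3], [4]
  1-simplices (10): [0,1], [0,2], [0,3], [0,4], [1,2], [1,3], [1,4], [2,3], [2,4], [3,4]
  2-simplices (5): [0,1,4], [0,2,3], [0,2,4], [1,2,3], [1,3,4]

so the chain groups are C_0 ≅ Z^5, C_1 ≅ Z^10, C_2 ≅ Z^5.

∂_1: C_1 → C_0 sends each edge [p,q] (with p < q) to q − p.
As a 5×10 matrix over Z this has rank 4, with invariant factors (1,1,1,1).

∂_2: C_2 → C_1 maps a triangle to the signed sum of its edges. For instance
  ∂[0,2,3] = [2,3] − [0,3] + [0,2],
  ∂[1,3,4] = [3,4] − [1,4] + [1,3].
The resulting 10×5 matrix has rank 5, and its Smith normal form has invariant factors (1,1,1,1,1).

Computing H_k = (kernel of ∂_k) / (image of ∂_{k+1}):

  H_0: rank C_0 − rank ∂_1 = 5 − 4 = 1, and the invariant factors of ∂_1 are all 1, so H_0 = Z.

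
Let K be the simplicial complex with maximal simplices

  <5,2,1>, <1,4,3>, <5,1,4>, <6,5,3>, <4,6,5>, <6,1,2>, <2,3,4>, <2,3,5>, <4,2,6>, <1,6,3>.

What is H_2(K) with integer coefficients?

Take the total order 1 < 2 < 3 < 4 < 5 < 6 on the vertex set. Then K (dimension 2) consists of the simplices:

  0-simplices (6): [1], [2], [3], [4], [5], [6]
  1-simplices (15): [1,2], [1,3], [1,4], [1,5], [1,6], [2,3], [2,4], [2,5], [2,6], [3,4], [3,5], [3,6], [4,5], [4,6], [5,6]
  2-simplices (10): [1,2,5], [1,2,6], [1,3,4], [1,3,6], [1,4,5], [2,3,4], [2,3,5], [2,4,6], [3,5,6], [4,5,6]

giving chain groups C_0 ≅ Z^6, C_1 ≅ Z^15, C_2 ≅ Z^10.

The boundary map ∂_1: C_1 → C_0 is given by ∂[p,q] = [q] − [p].
As a 6×15 matrix over Z this has rank 5, with invariant factors (1,1,1,1,1).

The boundary map ∂_2: C_2 → C_1 maps a triangle to the signed sum of its edges. For instance
  ∂[1,4,5] = [4,5] − [1,5] + [1,4],
  ∂[1,3,6] = [3,6] − [1,6] + [1,3].
This gives a 15×10 integer matrix of rank 10; reducing to Smith normal form yields diagonal entries (1,1,1,1,1,1,1,1,1,2).

From H_k ≅ ker(∂_k) / im(∂_{k+1}) we obtain:

  H_2: rank ker ∂_2 − rank ∂_3 = (10 − 10) − 0 = 0, and there is no ∂_3, so H_2 ≅ 0.

H_2 ≅ 0.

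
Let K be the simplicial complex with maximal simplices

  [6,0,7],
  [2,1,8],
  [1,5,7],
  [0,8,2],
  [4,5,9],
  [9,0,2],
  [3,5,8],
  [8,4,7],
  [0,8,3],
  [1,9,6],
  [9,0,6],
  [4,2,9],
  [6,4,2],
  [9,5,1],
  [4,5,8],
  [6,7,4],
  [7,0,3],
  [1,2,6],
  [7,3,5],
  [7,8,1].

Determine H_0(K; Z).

Take the total order 0 < 1 < 2 < 3 < 4 < 5 < 6 < 7 < 8 < 9 on the vertex set. Then K (dimension 2) consists of the simplices:

  0-simplices (10): [0], [1], [2], [3], [4], [5], [6], [7], [8], [9]
  1-simplices (30): (30 of them)
  2-simplices (20): (20 of them)

so the chain groups are C_0 ≅ Z^10, C_1 ≅ Z^30, C_2 ≅ Z^20.

∂_1: C_1 → C_0 sends each edge [p,q] (with p < q) to q − p. For instance
  ∂[2,4] = [4] − [2].
The 10×30 boundary matrix has rank 9 and Smith normal form diag(1,1,1,1,1,1,1,1,1).

The boundary map ∂_2: C_2 → C_1 sends each 2-simplex [p,q,r] to [q,r] − [p,r] + [p,q]. For instance
  ∂[0,6,7] = [6,7] − [0,7] + [0,6],
  ∂[4,5,8] = [5,8] − [4,8] + [4,5].
The resulting 30×20 matrix has rank 20, and its Smith normal form has invariant factors (1,1,1,1,1,1,1,1,1,1,1,1,1,1,1,1,1,1,1,2).

Reading off H_k = ker ∂_k / im ∂_{k+1}:

  H_0: rank C_0 − rank ∂_1 = 10 − 9 = 1, and the invariant factors of ∂_1 are all 1, so H_0 ≅ Z.

H_0 ≅ Z.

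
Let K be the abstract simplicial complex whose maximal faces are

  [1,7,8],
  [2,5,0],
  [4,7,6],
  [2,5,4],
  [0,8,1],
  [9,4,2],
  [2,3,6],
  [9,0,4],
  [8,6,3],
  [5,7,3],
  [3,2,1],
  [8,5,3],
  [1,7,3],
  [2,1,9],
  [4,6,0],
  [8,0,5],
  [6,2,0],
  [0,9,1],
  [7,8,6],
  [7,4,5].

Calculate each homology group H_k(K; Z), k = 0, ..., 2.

H_0 ≅ Z,  H_1 ≅ Z ⊕ Z/2Z,  H_2 = 0.

K has 10 vertices, 30 edges, 20 triangles.
rank ∂_0 = 0, rank ∂_1 = 9 ⇒ b_0 = 10 − 0 − 9 = 1; all invariant factors of ∂_1 are 1 so no torsion. So H_0 ≅ Z.
rank ∂_1 = 9, rank ∂_2 = 20 ⇒ b_1 = 30 − 9 − 20 = 1; ∂_2 has invariant factor(s) [2] giving torsion. So H_1 ≅ Z ⊕ Z/2Z.
rank ∂_2 = 20, rank ∂_3 = 0 ⇒ b_2 = 20 − 20 − 0 = 0. So H_2 ≅ 0.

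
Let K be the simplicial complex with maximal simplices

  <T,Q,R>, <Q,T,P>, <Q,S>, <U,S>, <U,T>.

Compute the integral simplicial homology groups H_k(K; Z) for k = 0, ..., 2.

H_0 = Z,  H_1 = Z,  H_2 = 0.

Order the vertices as P < Q < R < S < T < U. Listing each simplex with vertices in this order, K has dimension 2 with simplices:

  0-simplices (6): P, Q, R, S, T, U
  1-simplices (8): PQ, PT, QR, QS, QT, RT, SU, TU
  2-simplices (2): PQT, QRT

Hence C_0 ≅ Z^6, C_1 ≅ Z^8, C_2 ≅ Z^2.

∂_1: C_1 → C_0 maps an edge to its endpoints' difference, ∂[p,q] = q − p.
The resulting 6×8 matrix has rank 5, and its Smith normal form has invariant factors (1,1,1,1,1).

∂_2: C_2 → C_1 maps a triangle to the signed sum of its edges. For instance
  ∂QRT = RT − QT + QR,
  ∂PQT = QT − PT + PQ.
The resulting 8×2 matrix has rank 2, and its Smith normal form has invariant factors (1,1).

Computing H_k = (kernel of ∂_k) / (image of ∂_{k+1}):

  H_0: rank C_0 − rank ∂_1 = 6 − 5 = 1, and the invariant factors of ∂_1 are all 1, so H_0 ≅ Z.
  H_1: rank ker ∂_1 − rank ∂_2 = (8 − 5) − 2 = 1, and the invariant factors of ∂_2 are all 1, so H_1 ≅ Z.
  H_2: rank ker ∂_2 − rank ∂_3 = (2 − 2) − 0 = 0, and there is no ∂_3, so H_2 ≅ 0.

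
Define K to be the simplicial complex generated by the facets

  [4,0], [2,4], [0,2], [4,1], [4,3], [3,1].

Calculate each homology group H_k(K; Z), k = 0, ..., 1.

Fix the vertex order 0 < 1 < 2 < 3 < 4 and write every simplex with vertices in increasing order. Then dim K = 1 and the simplices of K are:

  0-simplices (5): [0], [1], [2], [3], [4]
  1-simplices (6): [0,2], [0,4], [1,3], [1,4], [2,4], [3,4]

Hence C_0 ≅ Z^5, C_1 ≅ Z^6.

∂_1: C_1 → C_0 sends each edge [p,q] (with p < q) to q − p. For instance
  ∂[2,4] = [4] − [2].
The resulting 5×6 matrix has rank 4, and its Smith normal form has invariant factors (1,1,1,1).

From H_k ≅ ker(∂_k) / im(∂_{k+1}) we obtain:

  H_0: rank C_0 − rank ∂_1 = 5 − 4 = 1, and the invariant factors of ∂_1 are all 1, so H_0 = Z.
  H_1: rank ker ∂_1 − rank ∂_2 = (6 − 4) − 0 = 2, and there is no ∂_2, so H_1 = Z^2.

H_0 ≅ Z,  H_1 ≅ Z^2.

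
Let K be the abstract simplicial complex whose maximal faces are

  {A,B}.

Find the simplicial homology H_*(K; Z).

Fix the vertex order A < B and write every simplex with vertices in increasing order. Then dim K = 1 and the simplices of K are:

  0-simplices (2): A, B
  1-simplices (1): AB

giving chain groups C_0 ≅ Z^2, C_1 ≅ Z^1.

Boundary ∂_1: C_1 → C_0 is given by ∂[p,q] = [q] − [p].
This gives a 2×1 integer matrix of rank 1; reducing to Smith normal form yields diagonal entries (1).

Computing H_k = (kernel of ∂_k) / (image of ∂_{k+1}):

  H_0: rank C_0 − rank ∂_1 = 2 − 1 = 1, and the invariant factors of ∂_1 are all 1, so H_0 = Z.
  H_1: rank ker ∂_1 − rank ∂_2 = (1 − 1) − 0 = 0, and there is no ∂_2, so H_1 = 0.

As a check, the Euler characteristic is 2 − 1 = 1, which agrees with 1 − 0 = 1.
(K is a triangulation of the 1-simplex.)

H_0 = Z,  H_1 = 0.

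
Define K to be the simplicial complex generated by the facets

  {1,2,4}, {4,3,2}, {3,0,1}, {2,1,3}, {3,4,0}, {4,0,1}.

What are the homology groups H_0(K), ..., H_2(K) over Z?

Fix the vertex order 0 < 1 < 2 < 3 < 4 and write every simplex with vertices in increasing order. Then dim K = 2 and the simplices of K are:

  0-simplices (5): [0], [1], [2], [3], [4]
  1-simplices (9): [0,1], [0,3], [0,4], [1,2], [1,3], [1,4], [2,3], [2,4], [3,4]
  2-simplices (6): [0,1,3], [0,1,4], [0,3,4], [1,2,3], [1,2,4], [2,3,4]

so the chain groups are C_0 ≅ Z^5, C_1 ≅ Z^9, C_2 ≅ Z^6.

Boundary ∂_1: C_1 → C_0 maps an edge to its endpoints' difference, ∂[p,q] = q − p. For instance
  ∂[0,1] = [1] − [0].
As a 5×9 matrix over Z this has rank 4, with invariant factors (1,1,1,1).

Boundary ∂_2: C_2 → C_1 maps a triangle to the signed sum of its edges. For instance
  ∂[0,3,4] = [3,4] − [0,4] + [0,3],
  ∂[1,2,3] = [2,3] − [1,3] + [1,2].
The 9×6 boundary matrix has rank 5 and Smith normal form diag(1,1,1,1,1).

Now H_k = ker ∂_k / im ∂_{k+1}, so:

  H_0: rank C_0 − rank ∂_1 = 5 − 4 = 1, and the invariant factors of ∂_1 are all 1, so H_0 = Z.
  H_1: rank ker ∂_1 − rank ∂_2 = (9 − 4) − 5 = 0, and the invariant factors of ∂_2 are all 1, so H_1 = 0.
  H_2: rank ker ∂_2 − rank ∂_3 = (6 − 5) − 0 = 1, and there is no ∂_3, so H_2 = Z.

H_0 ≅ Z,  H_1 = 0,  H_2 ≅ Z.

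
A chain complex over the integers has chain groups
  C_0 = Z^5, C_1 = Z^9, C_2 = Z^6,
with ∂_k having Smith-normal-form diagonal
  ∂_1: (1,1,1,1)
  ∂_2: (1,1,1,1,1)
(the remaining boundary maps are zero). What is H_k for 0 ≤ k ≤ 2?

H_0 ≅ Z,  H_1 = 0,  H_2 ≅ Z.

H_0: b_0 = 5 − 0 − 4 = 1; torsion from ∂_1 factors > 1: none. So H_0 ≅ Z.
H_1: b_1 = 9 − 4 − 5 = 0; torsion from ∂_2 factors > 1: none. So H_1 ≅ 0.
H_2: b_2 = 6 − 5 − 0 = 1; torsion from ∂_3 factors > 1: none. So H_2 ≅ Z.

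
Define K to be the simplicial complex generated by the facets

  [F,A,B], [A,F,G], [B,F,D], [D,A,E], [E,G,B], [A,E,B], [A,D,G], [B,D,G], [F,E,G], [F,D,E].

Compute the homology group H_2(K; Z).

K has 6 vertices, 15 edges, 10 triangles.
rank ∂_2 = 10, rank ∂_3 = 0 ⇒ b_2 = 10 − 10 − 0 = 0. So H_2 = 0.

H_2 ≅ 0.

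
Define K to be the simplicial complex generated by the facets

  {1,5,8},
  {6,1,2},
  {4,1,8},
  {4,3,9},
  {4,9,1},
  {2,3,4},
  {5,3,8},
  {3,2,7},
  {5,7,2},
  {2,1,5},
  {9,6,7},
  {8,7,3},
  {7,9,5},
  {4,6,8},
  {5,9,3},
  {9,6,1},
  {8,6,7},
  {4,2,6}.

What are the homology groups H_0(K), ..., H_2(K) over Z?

Fix the vertex order 1 < 2 < 3 < 4 < 5 < 6 < 7 < 8 < 9 and write every simplex with vertices in increasing order. Then dim K = 2 and the simplices of K are:

  0-simplices (9): [1], [2], [3], [4], [5], [6], [7], [8], [9]
  1-simplices (27): (27 of them)
  2-simplices (18): [1,2,5], [1,2,6], [1,4,8], [1,4,9], [1,5,8], [1,6,9], [2,3,4], [2,3,7], [2,4,6], [2,5,7], [3,4,9], [3,5,8], [3,5,9], [3,7,8], [4,6,8], [5,7,9], [6,7,8], [6,7,9]

giving chain groups C_0 ≅ Z^9, C_1 ≅ Z^27, C_2 ≅ Z^18.

∂_1: C_1 → C_0 sends each edge [p,q] (with p < q) to q − p. For instance
  ∂[3,7] = [7] − [3].
The resulting 9×27 matrix has rank 8, and its Smith normal form has invariant factors (1,1,1,1,1,1,1,1).

The boundary map ∂_2: C_2 → C_1 maps a triangle to the signed sum of its edges. For instance
  ∂[4,6,8] = [6,8] − [4,8] + [4,6],
  ∂[6,7,9] = [7,9] − [6,9] + [6,7].
This gives a 27×18 integer matrix of rank 18; reducing to Smith normal form yields diagonal entries (1,1,1,1,1,1,1,1,1,1,1,1,1,1,1,1,1,2).

Reading off H_k = ker ∂_k / im ∂_{k+1}:

  H_0: rank C_0 − rank ∂_1 = 9 − 8 = 1, and the invariant factors of ∂_1 are all 1, so H_0 = Z.
  H_1: rank ker ∂_1 − rank ∂_2 = (27 − 8) − 18 = 1, and ∂_2 has invariant factor 2 > 1, so H_1 = Z ⊕ Z/2.
  H_2: rank ker ∂_2 − rank ∂_3 = (18 − 18) − 0 = 0, and there is no ∂_3, so H_2 = 0.

H_0 ≅ Z,  H_1 ≅ Z ⊕ Z/2,  H_2 = 0.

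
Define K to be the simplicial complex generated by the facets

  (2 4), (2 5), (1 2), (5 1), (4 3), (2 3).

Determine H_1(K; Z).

H_1 ≅ Z^2.

We work with the vertex ordering 1 < 2 < 3 < 4 < 5. The simplices of K, each written with vertices in increasing order, are:

  0-simplices (5): [1], [2], [3], [4], [5]
  1-simplices (6): [1,2], [1,5], [2,3], [2,4], [2,5], [3,4]

so the chain groups are C_0 ≅ Z^5, C_1 ≅ Z^6.

∂_1: C_1 → C_0 maps an edge to its endpoints' difference, ∂[p,q] = q − p.
The 5×6 boundary matrix has rank 4 and Smith normal form diag(1,1,1,1).

Now H_k = ker ∂_k / im ∂_{k+1}, so:

  H_1: rank ker ∂_1 − rank ∂_2 = (6 − 4) − 0 = 2, and there is no ∂_2, so H_1 = Z^2.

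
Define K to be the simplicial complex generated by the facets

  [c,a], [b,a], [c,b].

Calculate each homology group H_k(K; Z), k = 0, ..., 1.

H_0 = Z,  H_1 = Z.

Fix the vertex order a < b < c and write every simplex with vertices in increasing order. Then dim K = 1 and the simplices of K are:

  0-simplices (3): a, b, c
  1-simplices (3): ab, ac, bc

Hence C_0 ≅ Z^3, C_1 ≅ Z^3.

Boundary ∂_1: C_1 → C_0 sends each edge [p,q] (with p < q) to q − p. For instance
  ∂ab = b − a.
The resulting 3×3 matrix has rank 2, and its Smith normal form has invariant factors (1,1).

From H_k ≅ ker(∂_k) / im(∂_{k+1}) we obtain:

  H_0: rank C_0 − rank ∂_1 = 3 − 2 = 1, and the invariant factors of ∂_1 are all 1, so H_0 = Z.
  H_1: rank ker ∂_1 − rank ∂_2 = (3 − 2) − 0 = 1, and there is no ∂_2, so H_1 = Z.

(K is a triangulation of the circle S^1.)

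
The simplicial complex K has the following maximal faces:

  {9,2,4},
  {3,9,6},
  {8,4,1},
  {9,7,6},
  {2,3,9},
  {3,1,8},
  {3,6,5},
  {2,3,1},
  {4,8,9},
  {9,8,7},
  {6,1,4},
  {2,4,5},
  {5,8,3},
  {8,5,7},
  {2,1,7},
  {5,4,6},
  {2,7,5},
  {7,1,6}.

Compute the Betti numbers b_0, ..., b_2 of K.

b_0 = 1, b_1 = 2, b_2 = 1.

K has 9 vertices, 27 edges, 18 triangles.
rank ∂_0 = 0, rank ∂_1 = 8 ⇒ b_0 = 9 − 0 − 8 = 1; all invariant factors of ∂_1 are 1 so no torsion. So H_0 = Z.
rank ∂_1 = 8, rank ∂_2 = 17 ⇒ b_1 = 27 − 8 − 17 = 2; all invariant factors of ∂_2 are 1 so no torsion. So H_1 = Z^2.
rank ∂_2 = 17, rank ∂_3 = 0 ⇒ b_2 = 18 − 17 − 0 = 1. So H_2 = Z.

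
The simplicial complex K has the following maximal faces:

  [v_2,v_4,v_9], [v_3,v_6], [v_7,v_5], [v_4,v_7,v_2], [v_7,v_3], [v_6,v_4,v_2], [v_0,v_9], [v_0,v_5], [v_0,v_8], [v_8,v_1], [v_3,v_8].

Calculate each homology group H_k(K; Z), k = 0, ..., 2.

H_0 ≅ Z,  H_1 ≅ Z^3,  H_2 = 0.

Take the total order v_0 < v_1 < v_2 < v_3 < v_4 < v_5 < v_6 < v_7 < v_8 < v_9 on the vertex set. Then K (dimension 2) consists of the simplices:

  0-simplices (10): [v_0], [v_1], [v_2], [v_3], [v_4], [v_5], [v_6], [v_7], [v_8], [v_9]
  1-simplices (15): (15 of them)
  2-simplices (3): [v_2,v_4,v_6], [v_2,v_4,v_7], [v_2,v_4,v_9]

Hence C_0 ≅ Z^10, C_1 ≅ Z^15, C_2 ≅ Z^3.

Boundary ∂_1: C_1 → C_0 sends each edge [p,q] (with p < q) to q − p. For instance
  ∂[v_1,v_8] = [v_8] − [v_1].
The 10×15 boundary matrix has rank 9 and Smith normal form diag(1,1,1,1,1,1,1,1,1).

The boundary map ∂_2: C_2 → C_1 sends each 2-simplex [p,q,r] to [q,r] − [p,r] + [p,q]. For instance
  ∂[v_2,v_4,v_6] = [v_4,v_6] − [v_2,v_6] + [v_2,v_4],
  ∂[v_2,v_4,v_9] = [v_4,v_9] − [v_2,v_9] + [v_2,v_4].
The 15×3 boundary matrix has rank 3 and Smith normal form diag(1,1,1).

Reading off H_k = ker ∂_k / im ∂_{k+1}:

  H_0: rank C_0 − rank ∂_1 = 10 − 9 = 1, and the invariant factors of ∂_1 are all 1, so H_0 ≅ Z.
  H_1: rank ker ∂_1 − rank ∂_2 = (15 − 9) − 3 = 3, and the invariant factors of ∂_2 are all 1, so H_1 ≅ Z^3.
  H_2: rank ker ∂_2 − rank ∂_3 = (3 − 3) − 0 = 0, and there is no ∂_3, so H_2 ≅ 0.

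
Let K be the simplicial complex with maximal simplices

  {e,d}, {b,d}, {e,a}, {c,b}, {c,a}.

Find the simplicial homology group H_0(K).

H_0 ≅ Z.

Fix the vertex order a < b < c < d < e and write every simplex with vertices in increasing order. Then dim K = 1 and the simplices of K are:

  0-simplices (5): a, b, c, d, e
  1-simplices (5): ac, ae, bc, bd, de

Hence C_0 ≅ Z^5, C_1 ≅ Z^5.

The boundary map ∂_1: C_1 → C_0 sends each edge [p,q] (with p < q) to q − p.
The 5×5 boundary matrix has rank 4 and Smith normal form diag(1,1,1,1).

Reading off H_k = ker ∂_k / im ∂_{k+1}:

  H_0: rank C_0 − rank ∂_1 = 5 − 4 = 1, and the invariant factors of ∂_1 are all 1, so H_0 = Z.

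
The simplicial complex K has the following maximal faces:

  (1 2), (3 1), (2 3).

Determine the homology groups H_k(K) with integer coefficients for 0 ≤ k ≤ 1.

Take the total order 1 < 2 < 3 on the vertex set. Then K (dimension 1) consists of the simplices:

  0-simplices (3): [1], [2], [3]
  1-simplices (3): [1,2], [1,3], [2,3]

Hence C_0 ≅ Z^3, C_1 ≅ Z^3.

∂_1: C_1 → C_0 is given by ∂[p,q] = [q] − [p].
This gives a 3×3 integer matrix of rank 2; reducing to Smith normal form yields diagonal entries (1,1).

Now H_k = ker ∂_k / im ∂_{k+1}, so:

  H_0: rank C_0 − rank ∂_1 = 3 − 2 = 1, and the invariant factors of ∂_1 are all 1, so H_0 = Z.
  H_1: rank ker ∂_1 − rank ∂_2 = (3 − 2) − 0 = 1, and there is no ∂_2, so H_1 = Z.

As a check, the Euler characteristic is 3 − 3 = 0, which agrees with 1 − 1 = 0.

H_0 ≅ Z,  H_1 ≅ Z.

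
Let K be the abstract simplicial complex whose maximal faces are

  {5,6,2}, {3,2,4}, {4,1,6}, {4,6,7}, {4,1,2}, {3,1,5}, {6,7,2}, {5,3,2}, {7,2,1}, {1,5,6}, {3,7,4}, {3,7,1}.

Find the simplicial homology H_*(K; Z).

H_0 = Z,  H_1 = Z/2,  H_2 = 0.

Take the total order 1 < 2 < 3 < 4 < 5 < 6 < 7 on the vertex set. Then K (dimension 2) consists of the simplices:

  0-simplices (7): [1], [2], [3], [4], [5], [6], [7]
  1-simplices (18): [1,2], [1,3], [1,4], [1,5], [1,6], [1,7], [2,3], [2,4], [2,5], [2,6], [2,7], [3,4], [3,5], [3,7], [4,6], [4,7], [5,6], [6,7]
  2-simplices (12): [1,2,4], [1,2,7], [1,3,5], [1,3,7], [1,4,6], [1,5,6], [2,3,4], [2,3,5], [2,5,6], [2,6,7], [3,4,7], [4,6,7]

so the chain groups are C_0 ≅ Z^7, C_1 ≅ Z^18, C_2 ≅ Z^12.

The boundary map ∂_1: C_1 → C_0 sends each edge [p,q] (with p < q) to q − p.
This gives a 7×18 integer matrix of rank 6; reducing to Smith normal form yields diagonal entries (1,1,1,1,1,1).

Boundary ∂_2: C_2 → C_1 acts by ∂[p,q,r] = [q,r] − [p,r] + [p,q]. For instance
  ∂[1,2,4] = [2,4] − [1,4] + [1,2],
  ∂[1,3,5] = [3,5] − [1,5] + [1,3].
The 18×12 boundary matrix has rank 12 and Smith normal form diag(1,1,1,1,1,1,1,1,1,1,1,2).

Now H_k = ker ∂_k / im ∂_{k+1}, so:

  H_0: rank C_0 − rank ∂_1 = 7 − 6 = 1, and the invariant factors of ∂_1 are all 1, so H_0 = Z.
  H_1: rank ker ∂_1 − rank ∂_2 = (18 − 6) − 12 = 0, and ∂_2 has invariant factor 2 > 1, so H_1 = Z/2.
  H_2: rank ker ∂_2 − rank ∂_3 = (12 − 12) − 0 = 0, and there is no ∂_3, so H_2 = 0.

As a check, the Euler characteristic is 7 − 18 + 12 = 1, which agrees with 1 − 0 + 0 = 1.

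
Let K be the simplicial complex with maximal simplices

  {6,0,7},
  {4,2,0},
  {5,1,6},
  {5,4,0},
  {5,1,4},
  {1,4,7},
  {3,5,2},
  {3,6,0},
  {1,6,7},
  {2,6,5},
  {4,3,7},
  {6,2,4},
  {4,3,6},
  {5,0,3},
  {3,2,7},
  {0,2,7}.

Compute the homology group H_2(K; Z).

H_2 ≅ Z.

We work with the vertex ordering 0 < 1 < 2 < 3 < 4 < 5 < 6 < 7. The simplices of K, each written with vertices in increasing order, are:

  0-simplices (8): [0], [1], [2], [3], [4], [5], [6], [7]
  1-simplices (24): (24 of them)
  2-simplices (16): [0,2,4], [0,2,7], [0,3,5], [0,3,6], [0,4,5], [0,6,7], [1,4,5], [1,4,7], [1,5,6], [1,6,7], [2,3,5], [2,3,7], [2,4,6], [2,5,6], [3,4,6], [3,4,7]

giving chain groups C_0 ≅ Z^8, C_1 ≅ Z^24, C_2 ≅ Z^16.

Boundary ∂_1: C_1 → C_0 is given by ∂[p,q] = [q] − [p]. For instance
  ∂[0,3] = [3] − [0].
As a 8×24 matrix over Z this has rank 7, with invariant factors (1,1,1,1,1,1,1).

∂_2: C_2 → C_1 sends each 2-simplex [p,q,r] to [q,r] − [p,r] + [p,q]. For instance
  ∂[1,6,7] = [6,7] − [1,7] + [1,6],
  ∂[0,3,6] = [3,6] − [0,6] + [0,3].
This gives a 24×16 integer matrix of rank 15; reducing to Smith normal form yields diagonal entries (1,1,1,1,1,1,1,1,1,1,1,1,1,1,1).

Computing H_k = (kernel of ∂_k) / (image of ∂_{k+1}):

  H_2: rank ker ∂_2 − rank ∂_3 = (16 − 15) − 0 = 1, and there is no ∂_3, so H_2 ≅ Z.

(K is a triangulation of the torus T^2.)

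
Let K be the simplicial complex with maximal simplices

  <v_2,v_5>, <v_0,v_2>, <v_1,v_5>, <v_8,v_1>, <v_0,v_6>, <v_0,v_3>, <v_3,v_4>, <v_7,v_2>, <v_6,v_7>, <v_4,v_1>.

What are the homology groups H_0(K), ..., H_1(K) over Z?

H_0 ≅ Z,  H_1 ≅ Z^2.

We work with the vertex ordering v_0 < v_1 < v_2 < v_3 < v_4 < v_5 < v_6 < v_7 < v_8. The simplices of K, each written with vertices in increasing order, are:

  0-simplices (9): [v_0], [v_1], [v_2], [v_3], [v_4], [v_5], [v_6], [v_7], [v_8]
  1-simplices (10): [v_0,v_2], [v_0,v_3], [v_0,v_6], [v_1,v_4], [v_1,v_5], [v_1,v_8], [v_2,v_5], [v_2,v_7], [v_3,v_4], [v_6,v_7]

giving chain groups C_0 ≅ Z^9, C_1 ≅ Z^10.

∂_1: C_1 → C_0 sends each edge [p,q] (with p < q) to q − p. For instance
  ∂[v_2,v_5] = [v_5] − [v_2].
The 9×10 boundary matrix has rank 8 and Smith normal form diag(1,1,1,1,1,1,1,1).

Reading off H_k = ker ∂_k / im ∂_{k+1}:

  H_0: rank C_0 − rank ∂_1 = 9 − 8 = 1, and the invariant factors of ∂_1 are all 1, so H_0 = Z.
  H_1: rank ker ∂_1 − rank ∂_2 = (10 − 8) − 0 = 2, and there is no ∂_2, so H_1 = Z^2.

As a check, the Euler characteristic is 9 − 10 = -1, which agrees with 1 − 2 = -1.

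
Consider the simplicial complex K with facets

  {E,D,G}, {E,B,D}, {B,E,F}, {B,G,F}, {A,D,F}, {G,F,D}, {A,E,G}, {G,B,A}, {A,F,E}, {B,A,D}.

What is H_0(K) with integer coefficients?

Order the vertices as A < B < D < E < F < G. Listing each simplex with vertices in this order, K has dimension 2 with simplices:

  0-simplices (6): A, B, D, E, F, G
  1-simplices (15): AB, AD, AE, AF, AG, BD, BE, BF, BG, DE, DF, DG, EF, EG, FG
  2-simplices (10): ABD, ABG, ADF, AEF, AEG, BDE, BEF, BFG, DEG, DFG

giving chain groups C_0 ≅ Z^6, C_1 ≅ Z^15, C_2 ≅ Z^10.

Boundary ∂_1: C_1 → C_0 sends each edge [p,q] (with p < q) to q − p. For instance
  ∂AG = G − A.
This gives a 6×15 integer matrix of rank 5; reducing to Smith normal form yields diagonal entries (1,1,1,1,1).

The boundary map ∂_2: C_2 → C_1 acts by ∂[p,q,r] = [q,r] − [p,r] + [p,q]. For instance
  ∂AEG = EG − AG + AE,
  ∂DEG = EG − DG + DE.
The 15×10 boundary matrix has rank 10 and Smith normal form diag(1,1,1,1,1,1,1,1,1,2).

Now H_k = ker ∂_k / im ∂_{k+1}, so:

  H_0: rank C_0 − rank ∂_1 = 6 − 5 = 1, and the invariant factors of ∂_1 are all 1, so H_0 = Z.

(K is a triangulation of the real projective plane RP^2.)

H_0 ≅ Z.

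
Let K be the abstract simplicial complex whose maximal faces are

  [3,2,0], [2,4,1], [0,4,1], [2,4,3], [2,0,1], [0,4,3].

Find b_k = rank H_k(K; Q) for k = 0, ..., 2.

Order the vertices as 0 < 1 < 2 < 3 < 4. Listing each simplex with vertices in this order, K has dimension 2 with simplices:

  0-simplices (5): [0], [1], [2], [3], [4]
  1-simplices (9): [0,1], [0,2], [0,3], [0,4], [1,2], [1,4], [2,3], [2,4], [3,4]
  2-simplices (6): [0,1,2], [0,1,4], [0,2,3], [0,3,4], [1,2,4], [2,3,4]

giving chain groups C_0 ≅ Z^5, C_1 ≅ Z^9, C_2 ≅ Z^6.

The boundary map ∂_1: C_1 → C_0 is given by ∂[p,q] = [q] − [p]. For instance
  ∂[0,2] = [2] − [0].
This gives a 5×9 integer matrix of rank 4; reducing to Smith normal form yields diagonal entries (1,1,1,1).

The boundary map ∂_2: C_2 → C_1 acts by ∂[p,q,r] = [q,r] − [p,r] + [p,q]. For instance
  ∂[0,3,4] = [3,4] − [0,4] + [0,3],
  ∂[0,2,3] = [2,3] − [0,3] + [0,2].
As a 9×6 matrix over Z this has rank 5, with invariant factors (1,1,1,1,1).

Reading off H_k = ker ∂_k / im ∂_{k+1}:

  H_0: rank C_0 − rank ∂_1 = 5 − 4 = 1, and the invariant factors of ∂_1 are all 1, so H_0 = Z.
  H_1: rank ker ∂_1 − rank ∂_2 = (9 − 4) − 5 = 0, and the invariant factors of ∂_2 are all 1, so H_1 = 0.
  H_2: rank ker ∂_2 − rank ∂_3 = (6 − 5) − 0 = 1, and there is no ∂_3, so H_2 = Z.

(K is a triangulation of the 2-sphere S^2.)

Hence the Betti numbers are b_0 = 1, b_1 = 0, b_2 = 1.

b_0 = 1, b_1 = 0, b_2 = 1.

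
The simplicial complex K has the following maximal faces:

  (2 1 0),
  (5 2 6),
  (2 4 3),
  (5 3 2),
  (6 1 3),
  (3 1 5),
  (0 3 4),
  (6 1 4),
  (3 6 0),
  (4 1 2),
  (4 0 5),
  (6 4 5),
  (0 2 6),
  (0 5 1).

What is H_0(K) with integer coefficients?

K has 7 vertices, 21 edges, 14 triangles.
rank ∂_0 = 0, rank ∂_1 = 6 ⇒ b_0 = 7 − 0 − 6 = 1; all invariant factors of ∂_1 are 1 so no torsion. So H_0 ≅ Z.

H_0 ≅ Z.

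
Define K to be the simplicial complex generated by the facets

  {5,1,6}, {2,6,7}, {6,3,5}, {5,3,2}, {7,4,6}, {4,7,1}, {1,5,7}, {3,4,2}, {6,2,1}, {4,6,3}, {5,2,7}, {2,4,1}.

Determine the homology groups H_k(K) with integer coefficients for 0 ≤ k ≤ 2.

Fix the vertex order 1 < 2 < 3 < 4 < 5 < 6 < 7 and write every simplex with vertices in increasing order. Then dim K = 2 and the simplices of K are:

  0-simplices (7): [1], [2], [3], [4], [5], [6], [7]
  1-simplices (18): [1,2], [1,4], [1,5], [1,6], [1,7], [2,3], [2,4], [2,5], [2,6], [2,7], [3,4], [3,5], [3,6], [4,6], [4,7], [5,6], [5,7], [6,7]
  2-simplices (12): [1,2,4], [1,2,6], [1,4,7], [1,5,6], [1,5,7], [2,3,4], [2,3,5], [2,5,7], [2,6,7], [3,4,6], [3,5,6], [4,6,7]

giving chain groups C_0 ≅ Z^7, C_1 ≅ Z^18, C_2 ≅ Z^12.

The boundary map ∂_1: C_1 → C_0 maps an edge to its endpoints' difference, ∂[p,q] = q − p.
This gives a 7×18 integer matrix of rank 6; reducing to Smith normal form yields diagonal entries (1,1,1,1,1,1).

The boundary map ∂_2: C_2 → C_1 acts by ∂[p,q,r] = [q,r] − [p,r] + [p,q]. For instance
  ∂[2,3,5] = [3,5] − [2,5] + [2,3],
  ∂[3,4,6] = [4,6] − [3,6] + [3,4].
The resulting 18×12 matrix has rank 12, and its Smith normal form has invariant factors (1,1,1,1,1,1,1,1,1,1,1,2).

Now H_k = ker ∂_k / im ∂_{k+1}, so:

  H_0: rank C_0 − rank ∂_1 = 7 − 6 = 1, and the invariant factors of ∂_1 are all 1, so H_0 = Z.
  H_1: rank ker ∂_1 − rank ∂_2 = (18 − 6) − 12 = 0, and ∂_2 has invariant factor 2 > 1, so H_1 = Z/2.
  H_2: rank ker ∂_2 − rank ∂_3 = (12 − 12) − 0 = 0, and there is no ∂_3, so H_2 = 0.

H_0 = Z,  H_1 = Z/2,  H_2 = 0.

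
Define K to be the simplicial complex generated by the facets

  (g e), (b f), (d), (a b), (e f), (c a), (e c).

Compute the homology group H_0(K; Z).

H_0 = Z^2.

Take the total order a < b < c < d < e < f < g on the vertex set. Then K (dimension 1) consists of the simplices:

  0-simplices (7): a, b, c, d, e, f, g
  1-simplices (6): ab, ac, bf, ce, ef, eg

Hence C_0 ≅ Z^7, C_1 ≅ Z^6.

The boundary map ∂_1: C_1 → C_0 is given by ∂[p,q] = [q] − [p]. For instance
  ∂ce = e − c.
As a 7×6 matrix over Z this has rank 5, with invariant factors (1,1,1,1,1).

Computing H_k = (kernel of ∂_k) / (image of ∂_{k+1}):

  H_0: rank C_0 − rank ∂_1 = 7 − 5 = 2, and the invariant factors of ∂_1 are all 1, so H_0 = Z^2.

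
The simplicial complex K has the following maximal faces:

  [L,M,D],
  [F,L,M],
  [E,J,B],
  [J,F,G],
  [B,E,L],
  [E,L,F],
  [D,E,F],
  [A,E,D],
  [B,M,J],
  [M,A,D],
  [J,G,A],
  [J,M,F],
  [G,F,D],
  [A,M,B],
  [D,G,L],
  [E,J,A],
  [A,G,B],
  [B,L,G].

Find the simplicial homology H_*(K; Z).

We work with the vertex ordering A < B < D < E < F < G < J < L < M. The simplices of K, each written with vertices in increasing order, are:

  0-simplices (9): A, B, D, E, F, G, J, L, M
  1-simplices (27): AB, AD, AE, AG, AJ, AM, BE, BG, BJ, BL, BM, DE, DF, DG, DL, DM, EF, EJ, EL, FG, FJ, FL, FM, GJ, GL, JM, LM
  2-simplices (18): ABG, ABM, ADE, ADM, AEJ, AGJ, BEJ, BEL, BGL, BJM, DEF, DFG, DGL, DLM, EFL, FGJ, FJM, FLM

giving chain groups C_0 ≅ Z^9, C_1 ≅ Z^27, C_2 ≅ Z^18.

The boundary map ∂_1: C_1 → C_0 is given by ∂[p,q] = [q] − [p]. For instance
  ∂BL = L − B.
The resulting 9×27 matrix has rank 8, and its Smith normal form has invariant factors (1,1,1,1,1,1,1,1).

Boundary ∂_2: C_2 → C_1 sends each 2-simplex [p,q,r] to [q,r] − [p,r] + [p,q]. For instance
  ∂AEJ = EJ − AJ + AE,
  ∂DGL = GL − DL + DG.
The 27×18 boundary matrix has rank 18 and Smith normal form diag(1,1,1,1,1,1,1,1,1,1,1,1,1,1,1,1,1,2).

Reading off H_k = ker ∂_k / im ∂_{k+1}:

  H_0: rank C_0 − rank ∂_1 = 9 − 8 = 1, and the invariant factors of ∂_1 are all 1, so H_0 ≅ Z.
  H_1: rank ker ∂_1 − rank ∂_2 = (27 − 8) − 18 = 1, and ∂_2 has invariant factor 2 > 1, so H_1 ≅ Z ⊕ Z/2.
  H_2: rank ker ∂_2 − rank ∂_3 = (18 − 18) − 0 = 0, and there is no ∂_3, so H_2 ≅ 0.

(K is a triangulation of the Klein bottle.)

H_0 = Z,  H_1 = Z ⊕ Z/2,  H_2 = 0.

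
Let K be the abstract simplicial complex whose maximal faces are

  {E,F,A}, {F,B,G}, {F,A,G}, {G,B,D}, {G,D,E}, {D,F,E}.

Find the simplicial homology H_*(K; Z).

We work with the vertex ordering A < B < D < E < F < G. The simplices of K, each written with vertices in increasing order, are:

  0-simplices (6): A, B, D, E, F, G
  1-simplices (12): AE, AF, AG, BD, BF, BG, DE, DF, DG, EF, EG, FG
  2-simplices (6): AEF, AFG, BDG, BFG, DEF, DEG

giving chain groups C_0 ≅ Z^6, C_1 ≅ Z^12, C_2 ≅ Z^6.

The boundary map ∂_1: C_1 → C_0 is given by ∂[p,q] = [q] − [p].
The 6×12 boundary matrix has rank 5 and Smith normal form diag(1,1,1,1,1).

The boundary map ∂_2: C_2 → C_1 maps a triangle to the signed sum of its edges. For instance
  ∂BDG = DG − BG + BD,
  ∂AFG = FG − AG + AF.
The 12×6 boundary matrix has rank 6 and Smith normal form diag(1,1,1,1,1,1).

Computing H_k = (kernel of ∂_k) / (image of ∂_{k+1}):

  H_0: rank C_0 − rank ∂_1 = 6 − 5 = 1, and the invariant factors of ∂_1 are all 1, so H_0 ≅ Z.
  H_1: rank ker ∂_1 − rank ∂_2 = (12 − 5) − 6 = 1, and the invariant factors of ∂_2 are all 1, so H_1 ≅ Z.
  H_2: rank ker ∂_2 − rank ∂_3 = (6 − 6) − 0 = 0, and there is no ∂_3, so H_2 ≅ 0.

As a check, the Euler characteristic is 6 − 12 + 6 = 0, which agrees with 1 − 1 + 0 = 0.
(K is a triangulation of the cylinder S^1 x I.)

H_0 ≅ Z,  H_1 ≅ Z,  H_2 = 0.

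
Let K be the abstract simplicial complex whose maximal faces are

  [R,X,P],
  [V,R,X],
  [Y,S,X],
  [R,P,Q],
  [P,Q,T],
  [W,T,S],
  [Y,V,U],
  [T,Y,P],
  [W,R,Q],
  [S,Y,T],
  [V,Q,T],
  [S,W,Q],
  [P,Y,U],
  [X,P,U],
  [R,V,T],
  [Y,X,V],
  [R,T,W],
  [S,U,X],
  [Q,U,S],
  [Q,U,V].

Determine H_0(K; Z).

Fix the vertex order P < Q < R < S < T < U < V < W < X < Y and write every simplex with vertices in increasing order. Then dim K = 2 and the simplices of K are:

  0-simplices (10): P, Q, R, S, T, U, V, W, X, Y
  1-simplices (30): PQ, PR, PT, PU, PX, PY, QR, QS, QT, QU, QV, QW, RT, RV, RW, RX, ST, SU, SW, SX, SY, TV, TW, TY, UV, UX, UY, VX, VY, XY
  2-simplices (20): PQR, PQT, PRX, PTY, PUX, PUY, QRW, QSU, QSW, QTV, QUV, RTV, RTW, RVX, STW, STY, SUX, SXY, UVY, VXY

so the chain groups are C_0 ≅ Z^10, C_1 ≅ Z^30, C_2 ≅ Z^20.

∂_1: C_1 → C_0 maps an edge to its endpoints' difference, ∂[p,q] = q − p.
The resulting 10×30 matrix has rank 9, and its Smith normal form has invariant factors (1,1,1,1,1,1,1,1,1).

∂_2: C_2 → C_1 sends each 2-simplex [p,q,r] to [q,r] − [p,r] + [p,q]. For instance
  ∂VXY = XY − VY + VX,
  ∂QSU = SU − QU + QS.
This gives a 30×20 integer matrix of rank 20; reducing to Smith normal form yields diagonal entries (1,1,1,1,1,1,1,1,1,1,1,1,1,1,1,1,1,1,1,2).

Computing H_k = (kernel of ∂_k) / (image of ∂_{k+1}):

  H_0: rank C_0 − rank ∂_1 = 10 − 9 = 1, and the invariant factors of ∂_1 are all 1, so H_0 ≅ Z.

(K is a triangulation of the Klein bottle.)

H_0 = Z.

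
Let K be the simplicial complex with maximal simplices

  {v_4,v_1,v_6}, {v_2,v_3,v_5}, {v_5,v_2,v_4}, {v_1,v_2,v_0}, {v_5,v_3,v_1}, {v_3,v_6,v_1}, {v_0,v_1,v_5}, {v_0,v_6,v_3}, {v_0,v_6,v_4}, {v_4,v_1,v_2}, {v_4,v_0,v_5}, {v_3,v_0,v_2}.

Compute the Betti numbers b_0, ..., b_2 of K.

b_0 = 1, b_1 = 0, b_2 = 0.

Order the vertices as v_0 < v_1 < v_2 < v_3 < v_4 < v_5 < v_6. Listing each simplex with vertices in this order, K has dimension 2 with simplices:

  0-simplices (7): [v_0], [v_1], [v_2], [v_3], [v_4], [v_5], [v_6]
  1-simplices (18): (18 of them)
  2-simplices (12): (12 of them)

so the chain groups are C_0 ≅ Z^7, C_1 ≅ Z^18, C_2 ≅ Z^12.

∂_1: C_1 → C_0 sends each edge [p,q] (with p < q) to q − p. For instance
  ∂[v_0,v_4] = [v_4] − [v_0].
The 7×18 boundary matrix has rank 6 and Smith normal form diag(1,1,1,1,1,1).

The boundary map ∂_2: C_2 → C_1 sends each 2-simplex [p,q,r] to [q,r] − [p,r] + [p,q]. For instance
  ∂[v_1,v_3,v_6] = [v_3,v_6] − [v_1,v_6] + [v_1,v_3],
  ∂[v_0,v_1,v_5] = [v_1,v_5] − [v_0,v_5] + [v_0,v_1].
As a 18×12 matrix over Z this has rank 12, with invariant factors (1,1,1,1,1,1,1,1,1,1,1,2).

From H_k ≅ ker(∂_k) / im(∂_{k+1}) we obtain:

  H_0: rank C_0 − rank ∂_1 = 7 − 6 = 1, and the invariant factors of ∂_1 are all 1, so H_0 = Z.
  H_1: rank ker ∂_1 − rank ∂_2 = (18 − 6) − 12 = 0, and ∂_2 has invariant factor 2 > 1, so H_1 = Z_2.
  H_2: rank ker ∂_2 − rank ∂_3 = (12 − 12) − 0 = 0, and there is no ∂_3, so H_2 = 0.

As a check, the Euler characteristic is 7 − 18 + 12 = 1, which agrees with 1 − 0 + 0 = 1.

Hence the Betti numbers are b_0 = 1, b_1 = 0, b_2 = 0.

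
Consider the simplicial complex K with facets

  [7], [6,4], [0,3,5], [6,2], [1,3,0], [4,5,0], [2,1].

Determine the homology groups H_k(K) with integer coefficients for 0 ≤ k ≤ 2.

H_0 ≅ Z^2,  H_1 ≅ Z,  H_2 = 0.

Order the vertices as 0 < 1 < 2 < 3 < 4 < 5 < 6 < 7. Listing each simplex with vertices in this order, K has dimension 2 with simplices:

  0-simplices (8): [0], [1], [2], [3], [4], [5], [6], [7]
  1-simplices (10): [0,1], [0,3], [0,4], [0,5], [1,2], [1,3], [2,6], [3,5], [4,5], [4,6]
  2-simplices (3): [0,1,3], [0,3,5], [0,4,5]

so the chain groups are C_0 ≅ Z^8, C_1 ≅ Z^10, C_2 ≅ Z^3.

∂_1: C_1 → C_0 is given by ∂[p,q] = [q] − [p].
This gives a 8×10 integer matrix of rank 6; reducing to Smith normal form yields diagonal entries (1,1,1,1,1,1).

∂_2: C_2 → C_1 maps a triangle to the signed sum of its edges. For instance
  ∂[0,4,5] = [4,5] − [0,5] + [0,4],
  ∂[0,3,5] = [3,5] − [0,5] + [0,3].
The resulting 10×3 matrix has rank 3, and its Smith normal form has invariant factors (1,1,1).

From H_k ≅ ker(∂_k) / im(∂_{k+1}) we obtain:

  H_0: rank C_0 − rank ∂_1 = 8 − 6 = 2, and the invariant factors of ∂_1 are all 1, so H_0 = Z^2.
  H_1: rank ker ∂_1 − rank ∂_2 = (10 − 6) − 3 = 1, and the invariant factors of ∂_2 are all 1, so H_1 = Z.
  H_2: rank ker ∂_2 − rank ∂_3 = (3 − 3) − 0 = 0, and there is no ∂_3, so H_2 = 0.

As a check, the Euler characteristic is 8 − 10 + 3 = 1, which agrees with 2 − 1 + 0 = 1.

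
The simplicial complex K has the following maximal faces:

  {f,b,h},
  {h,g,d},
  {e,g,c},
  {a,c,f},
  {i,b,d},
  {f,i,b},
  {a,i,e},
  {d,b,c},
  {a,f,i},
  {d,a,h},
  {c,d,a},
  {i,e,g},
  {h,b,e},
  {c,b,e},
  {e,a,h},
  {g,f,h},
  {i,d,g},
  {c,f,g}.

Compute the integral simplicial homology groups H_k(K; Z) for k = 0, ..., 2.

H_0 = Z,  H_1 = Z^2,  H_2 = Z.

Fix the vertex order a < b < c < d < e < f < g < h < i and write every simplex with vertices in increasing order. Then dim K = 2 and the simplices of K are:

  0-simplices (9): a, b, c, d, e, f, g, h, i
  1-simplices (27): ac, ad, ae, af, ah, ai, bc, bd, be, bf, bh, bi, cd, ce, cf, cg, dg, dh, di, eg, eh, ei, fg, fh, fi, gh, gi
  2-simplices (18): acd, acf, adh, aeh, aei, afi, bcd, bce, bdi, beh, bfh, bfi, ceg, cfg, dgh, dgi, egi, fgh

Hence C_0 ≅ Z^9, C_1 ≅ Z^27, C_2 ≅ Z^18.

Boundary ∂_1: C_1 → C_0 sends each edge [p,q] (with p < q) to q − p.
This gives a 9×27 integer matrix of rank 8; reducing to Smith normal form yields diagonal entries (1,1,1,1,1,1,1,1).

∂_2: C_2 → C_1 maps a triangle to the signed sum of its edges. For instance
  ∂aei = ei − ai + ae,
  ∂bcd = cd − bd + bc.
This gives a 27×18 integer matrix of rank 17; reducing to Smith normal form yields diagonal entries (1,1,1,1,1,1,1,1,1,1,1,1,1,1,1,1,1).

Reading off H_k = ker ∂_k / im ∂_{k+1}:

  H_0: rank C_0 − rank ∂_1 = 9 − 8 = 1, and the invariant factors of ∂_1 are all 1, so H_0 = Z.
  H_1: rank ker ∂_1 − rank ∂_2 = (27 − 8) − 17 = 2, and the invariant factors of ∂_2 are all 1, so H_1 = Z^2.
  H_2: rank ker ∂_2 − rank ∂_3 = (18 − 17) − 0 = 1, and there is no ∂_3, so H_2 = Z.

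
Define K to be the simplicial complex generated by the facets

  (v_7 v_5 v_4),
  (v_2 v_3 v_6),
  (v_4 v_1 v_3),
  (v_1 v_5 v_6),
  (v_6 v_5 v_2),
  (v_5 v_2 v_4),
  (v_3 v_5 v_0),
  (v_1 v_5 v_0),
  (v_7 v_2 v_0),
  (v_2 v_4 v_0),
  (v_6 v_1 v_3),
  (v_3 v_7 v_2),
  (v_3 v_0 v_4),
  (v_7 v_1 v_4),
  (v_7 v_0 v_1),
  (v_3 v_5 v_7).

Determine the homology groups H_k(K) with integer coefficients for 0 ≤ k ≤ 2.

We work with the vertex ordering v_0 < v_1 < v_2 < v_3 < v_4 < v_5 < v_6 < v_7. The simplices of K, each written with vertices in increasing order, are:

  0-simplices (8): [v_0], [v_1], [v_2], [v_3], [v_4], [v_5], [v_6], [v_7]
  1-simplices (24): (24 of them)
  2-simplices (16): (16 of them)

Hence C_0 ≅ Z^8, C_1 ≅ Z^24, C_2 ≅ Z^16.

Boundary ∂_1: C_1 → C_0 is given by ∂[p,q] = [q] − [p]. For instance
  ∂[v_2,v_3] = [v_3] − [v_2].
As a 8×24 matrix over Z this has rank 7, with invariant factors (1,1,1,1,1,1,1).

∂_2: C_2 → C_1 maps a triangle to the signed sum of its edges. For instance
  ∂[v_1,v_3,v_4] = [v_3,v_4] − [v_1,v_4] + [v_1,v_3],
  ∂[v_2,v_3,v_7] = [v_3,v_7] − [v_2,v_7] + [v_2,v_3].
As a 24×16 matrix over Z this has rank 15, with invariant factors (1,1,1,1,1,1,1,1,1,1,1,1,1,1,1).

Reading off H_k = ker ∂_k / im ∂_{k+1}:

  H_0: rank C_0 − rank ∂_1 = 8 − 7 = 1, and the invariant factors of ∂_1 are all 1, so H_0 = Z.
  H_1: rank ker ∂_1 − rank ∂_2 = (24 − 7) − 15 = 2, and the invariant factors of ∂_2 are all 1, so H_1 = Z^2.
  H_2: rank ker ∂_2 − rank ∂_3 = (16 − 15) − 0 = 1, and there is no ∂_3, so H_2 = Z.

H_0 = Z,  H_1 = Z^2,  H_2 = Z.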